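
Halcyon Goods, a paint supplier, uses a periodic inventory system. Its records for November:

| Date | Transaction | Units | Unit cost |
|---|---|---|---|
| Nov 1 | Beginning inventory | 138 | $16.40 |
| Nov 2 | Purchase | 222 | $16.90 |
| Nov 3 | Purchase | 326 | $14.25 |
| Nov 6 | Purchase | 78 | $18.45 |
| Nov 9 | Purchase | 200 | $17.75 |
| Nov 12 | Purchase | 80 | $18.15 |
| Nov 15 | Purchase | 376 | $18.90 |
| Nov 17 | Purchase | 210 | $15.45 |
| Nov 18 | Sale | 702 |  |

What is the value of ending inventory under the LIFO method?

Ending inventory = $15,010.60

Nov 18, 702 sold [LIFO — newest first]: 210 @ $15.45 + 376 @ $18.90 + 80 @ $18.15 + 36 @ $17.75 = $12,441.90
Ending inventory: 138 @ $16.40 + 222 @ $16.90 + 326 @ $14.25 + 78 @ $18.45 + 164 @ $17.75 = $15,010.60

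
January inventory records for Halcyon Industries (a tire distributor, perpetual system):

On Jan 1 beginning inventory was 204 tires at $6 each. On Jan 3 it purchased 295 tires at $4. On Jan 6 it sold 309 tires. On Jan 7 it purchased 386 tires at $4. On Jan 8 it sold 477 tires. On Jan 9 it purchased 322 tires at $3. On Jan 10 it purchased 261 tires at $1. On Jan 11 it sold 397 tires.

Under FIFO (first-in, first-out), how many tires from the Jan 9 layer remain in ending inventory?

Jan 6, 309 sold [FIFO — oldest first]: 204 @ $6 + 105 @ $4 = $1,644
Jan 8, 477 sold [FIFO — oldest first]: 190 @ $4 + 287 @ $4 = $1,908
Jan 11, 397 sold [FIFO — oldest first]: 99 @ $4 + 298 @ $3 = $1,290
Total COGS = $1,644 + $1,908 + $1,290 = $4,842
Ending inventory: 24 @ $3 + 261 @ $1 = $333

24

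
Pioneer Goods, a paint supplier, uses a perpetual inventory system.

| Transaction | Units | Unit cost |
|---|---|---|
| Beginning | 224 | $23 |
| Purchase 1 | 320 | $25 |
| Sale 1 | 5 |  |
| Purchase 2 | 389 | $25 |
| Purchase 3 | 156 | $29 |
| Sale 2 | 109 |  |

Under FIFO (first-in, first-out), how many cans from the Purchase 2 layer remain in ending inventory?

Sale 1 (5) [FIFO — oldest first]: 5 @ $23 = $115
Sale 2 (109) [FIFO — oldest first]: 109 @ $23 = $2,507
Total COGS = $115 + $2,507 = $2,622
Ending inventory: 110 @ $23 + 320 @ $25 + 389 @ $25 + 156 @ $29 = $24,779

389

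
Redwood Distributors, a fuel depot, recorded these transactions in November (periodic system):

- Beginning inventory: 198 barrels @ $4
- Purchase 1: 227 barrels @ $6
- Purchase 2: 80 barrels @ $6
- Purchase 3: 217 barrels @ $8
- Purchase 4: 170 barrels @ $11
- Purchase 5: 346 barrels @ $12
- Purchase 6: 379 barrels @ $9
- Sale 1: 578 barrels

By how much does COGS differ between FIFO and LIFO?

FIFO COGS: 198 @ $4 + 227 @ $6 + 80 @ $6 + 73 @ $8 = $3,218
LIFO COGS: 379 @ $9 + 199 @ $12 = $5,799
Difference = |$3,218 − $5,799| = $2,581

$2,581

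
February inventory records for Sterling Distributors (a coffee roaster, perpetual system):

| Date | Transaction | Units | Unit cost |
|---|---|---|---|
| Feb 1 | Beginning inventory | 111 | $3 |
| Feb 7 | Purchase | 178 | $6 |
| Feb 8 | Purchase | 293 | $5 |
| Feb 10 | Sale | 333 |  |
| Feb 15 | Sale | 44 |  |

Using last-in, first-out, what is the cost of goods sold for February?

Feb 10, 333 sold [LIFO — newest first]: 293 @ $5 + 40 @ $6 = $1,705
Feb 15, 44 sold [LIFO — newest first]: 44 @ $6 = $264
Total COGS = $1,705 + $264 = $1,969
Ending inventory: 111 @ $3 + 94 @ $6 = $897

COGS = $1,969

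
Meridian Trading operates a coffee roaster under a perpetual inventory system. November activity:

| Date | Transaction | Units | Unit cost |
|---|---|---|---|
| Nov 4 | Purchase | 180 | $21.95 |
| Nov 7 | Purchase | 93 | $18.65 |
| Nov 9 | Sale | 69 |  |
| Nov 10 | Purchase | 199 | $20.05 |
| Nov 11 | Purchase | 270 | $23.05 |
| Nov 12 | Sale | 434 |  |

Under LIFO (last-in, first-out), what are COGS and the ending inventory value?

Nov 9, 69 sold [LIFO — newest first]: 69 @ $18.65 = $1,286.85
Nov 12, 434 sold [LIFO — newest first]: 270 @ $23.05 + 164 @ $20.05 = $9,511.70
Total COGS = $1,286.85 + $9,511.70 = $10,798.55
Ending inventory: 180 @ $21.95 + 24 @ $18.65 + 35 @ $20.05 = $5,100.35
Check: goods available $15,898.90 = COGS $10,798.55 + ending $5,100.35

COGS = $10,798.55; ending inventory = $5,100.35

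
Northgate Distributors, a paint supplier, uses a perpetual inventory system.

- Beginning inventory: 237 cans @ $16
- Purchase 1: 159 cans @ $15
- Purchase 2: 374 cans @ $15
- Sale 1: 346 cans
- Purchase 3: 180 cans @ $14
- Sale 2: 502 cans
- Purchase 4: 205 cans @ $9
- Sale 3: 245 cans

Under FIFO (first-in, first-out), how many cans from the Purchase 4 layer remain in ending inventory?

Sale 1 (346) [FIFO — oldest first]: 237 @ $16 + 109 @ $15 = $5,427
Sale 2 (502) [FIFO — oldest first]: 50 @ $15 + 374 @ $15 + 78 @ $14 = $7,452
Sale 3 (245) [FIFO — oldest first]: 102 @ $14 + 143 @ $9 = $2,715
Total COGS = $5,427 + $7,452 + $2,715 = $15,594
Ending inventory: 62 @ $9 = $558

62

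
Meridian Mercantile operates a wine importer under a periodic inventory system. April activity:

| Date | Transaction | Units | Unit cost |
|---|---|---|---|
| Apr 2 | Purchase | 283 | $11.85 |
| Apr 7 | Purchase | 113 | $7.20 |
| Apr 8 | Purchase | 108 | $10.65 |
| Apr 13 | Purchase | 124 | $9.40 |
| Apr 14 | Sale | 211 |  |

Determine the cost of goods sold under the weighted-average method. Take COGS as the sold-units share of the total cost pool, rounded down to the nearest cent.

COGS = $2,178.18

Apr 14, sell 211: 211/628 × $6,482.95 → $2,178.18
Ending inventory (cost pool remaining) = $4,304.77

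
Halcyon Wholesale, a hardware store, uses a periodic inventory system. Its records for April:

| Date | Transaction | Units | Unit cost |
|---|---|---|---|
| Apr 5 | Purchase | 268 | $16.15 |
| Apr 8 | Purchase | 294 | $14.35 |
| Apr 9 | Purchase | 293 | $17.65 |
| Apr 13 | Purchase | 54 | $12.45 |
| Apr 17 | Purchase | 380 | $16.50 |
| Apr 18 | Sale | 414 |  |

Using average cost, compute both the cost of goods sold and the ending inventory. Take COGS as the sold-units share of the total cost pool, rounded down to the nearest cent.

Apr 18, sell 414: 414/1289 × $20,660.85 → $6,635.83
Ending inventory (cost pool remaining) = $14,025.02

COGS = $6,635.83; ending inventory = $14,025.02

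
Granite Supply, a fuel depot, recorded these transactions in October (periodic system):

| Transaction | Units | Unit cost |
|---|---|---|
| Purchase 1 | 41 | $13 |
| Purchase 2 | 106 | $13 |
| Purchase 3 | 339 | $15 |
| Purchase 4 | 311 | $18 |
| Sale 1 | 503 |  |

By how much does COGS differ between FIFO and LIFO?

$1,176

FIFO COGS: 41 @ $13 + 106 @ $13 + 339 @ $15 + 17 @ $18 = $7,302
LIFO COGS: 311 @ $18 + 192 @ $15 = $8,478
Difference = |$7,302 − $8,478| = $1,176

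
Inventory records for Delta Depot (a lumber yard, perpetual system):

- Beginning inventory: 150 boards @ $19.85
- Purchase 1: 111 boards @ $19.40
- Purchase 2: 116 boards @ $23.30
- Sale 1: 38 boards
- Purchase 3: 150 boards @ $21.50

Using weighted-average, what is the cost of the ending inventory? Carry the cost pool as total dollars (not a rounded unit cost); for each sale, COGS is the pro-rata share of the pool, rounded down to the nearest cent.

After Beginning: 150 on hand, pool $2,977.50 (≈ $19.8500 each)
After Purchase 1: 261 on hand, pool $5,130.90 (≈ $19.6586 each)
After Purchase 2: 377 on hand, pool $7,833.70 (≈ $20.7790 each)
Sale 1, sell 38: 38/377 × $7,833.70 → $789.60
After Purchase 3: 489 on hand, pool $10,269.10 (≈ $21.0002 each)
Ending inventory (cost pool remaining) = $10,269.10

Ending inventory = $10,269.10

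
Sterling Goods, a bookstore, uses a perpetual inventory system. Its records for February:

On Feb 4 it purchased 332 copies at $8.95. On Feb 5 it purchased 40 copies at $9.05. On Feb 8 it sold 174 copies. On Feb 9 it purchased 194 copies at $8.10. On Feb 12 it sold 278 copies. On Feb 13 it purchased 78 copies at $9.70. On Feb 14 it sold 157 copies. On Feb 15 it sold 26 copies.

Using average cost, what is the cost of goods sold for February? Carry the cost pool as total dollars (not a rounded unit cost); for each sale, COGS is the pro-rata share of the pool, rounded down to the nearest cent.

After Feb 4: 332 on hand, pool $2,971.40 (≈ $8.9500 each)
After Feb 5: 372 on hand, pool $3,333.40 (≈ $8.9608 each)
Feb 8, sell 174: 174/372 × $3,333.40 → $1,559.17
After Feb 9: 392 on hand, pool $3,345.63 (≈ $8.5348 each)
Feb 12, sell 278: 278/392 × $3,345.63 → $2,372.66
After Feb 13: 192 on hand, pool $1,729.57 (≈ $9.0082 each)
Feb 14, sell 157: 157/192 × $1,729.57 → $1,414.28
Feb 15, sell 26: 26/35 × $315.29 → $234.21
Total COGS = $1,559.17 + $2,372.66 + $1,414.28 + $234.21 = $5,580.32
Ending inventory (cost pool remaining) = $81.08

COGS = $5,580.32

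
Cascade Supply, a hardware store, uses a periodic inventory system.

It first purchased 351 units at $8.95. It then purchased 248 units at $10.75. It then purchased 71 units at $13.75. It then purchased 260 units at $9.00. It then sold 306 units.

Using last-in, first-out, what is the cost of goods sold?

COGS = $2,972.50

Sale 1 (306) [LIFO — newest first]: 260 @ $9.00 + 46 @ $13.75 = $2,972.50
Ending inventory: 351 @ $8.95 + 248 @ $10.75 + 25 @ $13.75 = $6,151.20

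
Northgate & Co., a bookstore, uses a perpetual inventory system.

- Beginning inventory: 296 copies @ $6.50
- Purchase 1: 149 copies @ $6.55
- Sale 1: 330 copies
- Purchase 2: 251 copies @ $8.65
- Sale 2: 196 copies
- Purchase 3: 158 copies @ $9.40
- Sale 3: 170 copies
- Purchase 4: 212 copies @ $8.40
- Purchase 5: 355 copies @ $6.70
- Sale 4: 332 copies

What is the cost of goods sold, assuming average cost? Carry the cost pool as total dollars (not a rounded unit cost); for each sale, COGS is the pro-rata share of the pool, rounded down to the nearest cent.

After Beginning: 296 on hand, pool $1,924.00 (≈ $6.5000 each)
After Purchase 1: 445 on hand, pool $2,899.95 (≈ $6.5167 each)
Sale 1, sell 330: 330/445 × $2,899.95 → $2,150.52
After Purchase 2: 366 on hand, pool $2,920.58 (≈ $7.9797 each)
Sale 2, sell 196: 196/366 × $2,920.58 → $1,564.02
After Purchase 3: 328 on hand, pool $2,841.76 (≈ $8.6639 each)
Sale 3, sell 170: 170/328 × $2,841.76 → $1,472.86
After Purchase 4: 370 on hand, pool $3,149.70 (≈ $8.5127 each)
After Purchase 5: 725 on hand, pool $5,528.20 (≈ $7.6251 each)
Sale 4, sell 332: 332/725 × $5,528.20 → $2,531.53
Total COGS = $2,150.52 + $1,564.02 + $1,472.86 + $2,531.53 = $7,718.93
Ending inventory (cost pool remaining) = $2,996.67
Check: goods available $10,715.60 = COGS $7,718.93 + ending $2,996.67

COGS = $7,718.93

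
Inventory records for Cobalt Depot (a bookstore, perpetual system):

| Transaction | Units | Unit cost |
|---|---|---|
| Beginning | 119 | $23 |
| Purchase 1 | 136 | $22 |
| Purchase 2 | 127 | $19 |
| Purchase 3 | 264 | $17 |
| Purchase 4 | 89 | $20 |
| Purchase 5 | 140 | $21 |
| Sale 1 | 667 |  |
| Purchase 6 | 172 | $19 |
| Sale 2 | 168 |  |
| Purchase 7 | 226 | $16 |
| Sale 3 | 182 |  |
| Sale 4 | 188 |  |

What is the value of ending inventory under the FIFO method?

Ending inventory = $1,088

Sale 1 (667) [FIFO — oldest first]: 119 @ $23 + 136 @ $22 + 127 @ $19 + 264 @ $17 + 21 @ $20 = $13,050
Sale 2 (168) [FIFO — oldest first]: 68 @ $20 + 100 @ $21 = $3,460
Sale 3 (182) [FIFO — oldest first]: 40 @ $21 + 142 @ $19 = $3,538
Sale 4 (188) [FIFO — oldest first]: 30 @ $19 + 158 @ $16 = $3,098
Total COGS = $13,050 + $3,460 + $3,538 + $3,098 = $23,146
Ending inventory: 68 @ $16 = $1,088
Check: goods available $24,234 = COGS $23,146 + ending $1,088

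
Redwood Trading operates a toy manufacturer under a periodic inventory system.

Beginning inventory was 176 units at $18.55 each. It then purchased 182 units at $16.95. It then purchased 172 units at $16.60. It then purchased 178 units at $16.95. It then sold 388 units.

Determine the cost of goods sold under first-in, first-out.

COGS = $6,847.70

Sale 1 (388) [FIFO — oldest first]: 176 @ $18.55 + 182 @ $16.95 + 30 @ $16.60 = $6,847.70
Ending inventory: 142 @ $16.60 + 178 @ $16.95 = $5,374.30
Check: goods available $12,222.00 = COGS $6,847.70 + ending $5,374.30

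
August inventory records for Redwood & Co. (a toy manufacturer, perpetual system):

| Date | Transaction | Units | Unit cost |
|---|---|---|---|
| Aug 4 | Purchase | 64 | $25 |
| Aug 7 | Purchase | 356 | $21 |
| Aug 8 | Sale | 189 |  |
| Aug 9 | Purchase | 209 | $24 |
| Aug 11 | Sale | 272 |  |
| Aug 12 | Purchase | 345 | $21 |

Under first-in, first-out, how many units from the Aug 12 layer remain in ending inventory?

345

Aug 8, 189 sold [FIFO — oldest first]: 64 @ $25 + 125 @ $21 = $4,225
Aug 11, 272 sold [FIFO — oldest first]: 231 @ $21 + 41 @ $24 = $5,835
Total COGS = $4,225 + $5,835 = $10,060
Ending inventory: 168 @ $24 + 345 @ $21 = $11,277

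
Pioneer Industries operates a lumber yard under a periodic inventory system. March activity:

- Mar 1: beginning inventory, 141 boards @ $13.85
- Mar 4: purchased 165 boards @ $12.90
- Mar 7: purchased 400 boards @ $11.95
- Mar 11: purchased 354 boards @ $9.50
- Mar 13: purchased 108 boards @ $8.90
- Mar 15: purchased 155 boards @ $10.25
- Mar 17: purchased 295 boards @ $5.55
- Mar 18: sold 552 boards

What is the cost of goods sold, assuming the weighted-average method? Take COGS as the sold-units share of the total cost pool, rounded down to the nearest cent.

COGS = $5,598.99

Mar 18, sell 552: 552/1618 × $16,411.55 → $5,598.99
Ending inventory (cost pool remaining) = $10,812.56
Check: goods available $16,411.55 = COGS $5,598.99 + ending $10,812.56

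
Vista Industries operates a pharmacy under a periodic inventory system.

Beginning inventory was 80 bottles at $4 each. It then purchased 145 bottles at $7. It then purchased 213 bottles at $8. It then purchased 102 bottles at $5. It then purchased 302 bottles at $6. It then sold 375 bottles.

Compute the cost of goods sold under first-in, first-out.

Sale 1 (375) [FIFO — oldest first]: 80 @ $4 + 145 @ $7 + 150 @ $8 = $2,535
Ending inventory: 63 @ $8 + 102 @ $5 + 302 @ $6 = $2,826
Check: goods available $5,361 = COGS $2,535 + ending $2,826

COGS = $2,535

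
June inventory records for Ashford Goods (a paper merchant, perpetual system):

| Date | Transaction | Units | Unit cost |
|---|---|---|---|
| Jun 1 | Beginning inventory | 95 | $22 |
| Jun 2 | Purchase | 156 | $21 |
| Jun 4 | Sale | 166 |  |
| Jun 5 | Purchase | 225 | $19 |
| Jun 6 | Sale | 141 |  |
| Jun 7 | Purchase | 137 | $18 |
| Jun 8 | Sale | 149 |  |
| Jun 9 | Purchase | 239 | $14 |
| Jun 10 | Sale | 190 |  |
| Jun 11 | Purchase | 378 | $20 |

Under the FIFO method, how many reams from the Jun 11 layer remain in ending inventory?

Jun 4, 166 sold [FIFO — oldest first]: 95 @ $22 + 71 @ $21 = $3,581
Jun 6, 141 sold [FIFO — oldest first]: 85 @ $21 + 56 @ $19 = $2,849
Jun 8, 149 sold [FIFO — oldest first]: 149 @ $19 = $2,831
Jun 10, 190 sold [FIFO — oldest first]: 20 @ $19 + 137 @ $18 + 33 @ $14 = $3,308
Total COGS = $3,581 + $2,849 + $2,831 + $3,308 = $12,569
Ending inventory: 206 @ $14 + 378 @ $20 = $10,444

378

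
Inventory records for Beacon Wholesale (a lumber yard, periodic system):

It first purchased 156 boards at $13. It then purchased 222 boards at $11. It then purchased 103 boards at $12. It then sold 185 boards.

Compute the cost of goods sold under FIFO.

Sale 1 (185) [FIFO — oldest first]: 156 @ $13 + 29 @ $11 = $2,347
Ending inventory: 193 @ $11 + 103 @ $12 = $3,359

COGS = $2,347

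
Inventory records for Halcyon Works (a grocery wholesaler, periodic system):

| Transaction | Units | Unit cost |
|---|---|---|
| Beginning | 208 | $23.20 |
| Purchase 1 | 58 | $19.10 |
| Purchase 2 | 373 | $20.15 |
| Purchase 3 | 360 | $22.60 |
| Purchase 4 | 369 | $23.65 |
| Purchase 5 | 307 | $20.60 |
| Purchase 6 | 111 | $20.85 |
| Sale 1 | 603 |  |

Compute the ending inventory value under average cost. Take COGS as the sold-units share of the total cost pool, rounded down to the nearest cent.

Sale 1, sell 603: 603/1786 × $38,950.75 → $13,150.78
Ending inventory (cost pool remaining) = $25,799.97

Ending inventory = $25,799.97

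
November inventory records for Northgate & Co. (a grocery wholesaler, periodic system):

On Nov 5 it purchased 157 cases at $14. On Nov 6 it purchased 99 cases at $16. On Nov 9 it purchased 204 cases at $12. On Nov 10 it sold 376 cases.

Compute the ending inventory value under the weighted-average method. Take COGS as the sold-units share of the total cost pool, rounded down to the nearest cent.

Ending inventory = $1,137.66

Nov 10, sell 376: 376/460 × $6,230.00 → $5,092.34
Ending inventory (cost pool remaining) = $1,137.66
Check: goods available $6,230.00 = COGS $5,092.34 + ending $1,137.66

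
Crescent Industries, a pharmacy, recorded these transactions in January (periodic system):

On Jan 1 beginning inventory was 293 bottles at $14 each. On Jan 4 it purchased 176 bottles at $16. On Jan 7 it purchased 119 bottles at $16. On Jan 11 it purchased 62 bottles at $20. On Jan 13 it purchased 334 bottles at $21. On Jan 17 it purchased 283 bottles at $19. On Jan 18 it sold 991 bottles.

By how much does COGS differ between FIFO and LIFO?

FIFO COGS: 293 @ $14 + 176 @ $16 + 119 @ $16 + 62 @ $20 + 334 @ $21 + 7 @ $19 = $17,209
LIFO COGS: 283 @ $19 + 334 @ $21 + 62 @ $20 + 119 @ $16 + 176 @ $16 + 17 @ $14 = $18,589
Difference = |$17,209 − $18,589| = $1,380

$1,380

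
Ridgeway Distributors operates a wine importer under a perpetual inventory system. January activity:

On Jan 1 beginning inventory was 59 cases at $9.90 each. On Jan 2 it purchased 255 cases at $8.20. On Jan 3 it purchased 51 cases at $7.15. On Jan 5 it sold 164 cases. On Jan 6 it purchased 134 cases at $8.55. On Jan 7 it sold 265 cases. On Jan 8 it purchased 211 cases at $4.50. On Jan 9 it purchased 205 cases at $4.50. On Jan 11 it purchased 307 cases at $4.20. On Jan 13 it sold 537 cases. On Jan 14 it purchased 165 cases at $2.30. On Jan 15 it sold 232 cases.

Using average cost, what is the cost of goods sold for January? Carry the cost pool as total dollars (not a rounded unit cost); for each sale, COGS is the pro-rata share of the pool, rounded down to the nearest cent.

COGS = $7,012.41

After Jan 1: 59 on hand, pool $584.10 (≈ $9.9000 each)
After Jan 2: 314 on hand, pool $2,675.10 (≈ $8.5194 each)
After Jan 3: 365 on hand, pool $3,039.75 (≈ $8.3281 each)
Jan 5, sell 164: 164/365 × $3,039.75 → $1,365.80
After Jan 6: 335 on hand, pool $2,819.65 (≈ $8.4169 each)
Jan 7, sell 265: 265/335 × $2,819.65 → $2,230.46
After Jan 8: 281 on hand, pool $1,538.69 (≈ $5.4758 each)
After Jan 9: 486 on hand, pool $2,461.19 (≈ $5.0642 each)
After Jan 11: 793 on hand, pool $3,750.59 (≈ $4.7296 each)
Jan 13, sell 537: 537/793 × $3,750.59 → $2,539.80
After Jan 14: 421 on hand, pool $1,590.29 (≈ $3.7774 each)
Jan 15, sell 232: 232/421 × $1,590.29 → $876.35
Total COGS = $1,365.80 + $2,230.46 + $2,539.80 + $876.35 = $7,012.41
Ending inventory (cost pool remaining) = $713.94
Check: goods available $7,726.35 = COGS $7,012.41 + ending $713.94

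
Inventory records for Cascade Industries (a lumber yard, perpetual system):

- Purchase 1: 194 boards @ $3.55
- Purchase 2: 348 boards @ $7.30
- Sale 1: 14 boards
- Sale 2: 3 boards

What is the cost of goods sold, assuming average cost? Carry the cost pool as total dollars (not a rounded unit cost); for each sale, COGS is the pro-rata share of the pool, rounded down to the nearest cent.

COGS = $101.27

After Purchase 1: 194 on hand, pool $688.70 (≈ $3.5500 each)
After Purchase 2: 542 on hand, pool $3,229.10 (≈ $5.9577 each)
Sale 1, sell 14: 14/542 × $3,229.10 → $83.40
Sale 2, sell 3: 3/528 × $3,145.70 → $17.87
Total COGS = $83.40 + $17.87 = $101.27
Ending inventory (cost pool remaining) = $3,127.83
Check: goods available $3,229.10 = COGS $101.27 + ending $3,127.83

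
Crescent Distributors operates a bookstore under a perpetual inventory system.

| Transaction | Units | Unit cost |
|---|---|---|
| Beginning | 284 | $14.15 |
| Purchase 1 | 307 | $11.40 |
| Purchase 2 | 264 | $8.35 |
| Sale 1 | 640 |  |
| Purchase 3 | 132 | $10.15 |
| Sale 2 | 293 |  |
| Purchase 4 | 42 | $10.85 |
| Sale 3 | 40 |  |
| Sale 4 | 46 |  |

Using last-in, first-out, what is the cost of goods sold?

COGS = $11,376.80

Sale 1 (640) [LIFO — newest first]: 264 @ $8.35 + 307 @ $11.40 + 69 @ $14.15 = $6,680.55
Sale 2 (293) [LIFO — newest first]: 132 @ $10.15 + 161 @ $14.15 = $3,617.95
Sale 3 (40) [LIFO — newest first]: 40 @ $10.85 = $434.00
Sale 4 (46) [LIFO — newest first]: 2 @ $10.85 + 44 @ $14.15 = $644.30
Total COGS = $6,680.55 + $3,617.95 + $434.00 + $644.30 = $11,376.80
Ending inventory: 10 @ $14.15 = $141.50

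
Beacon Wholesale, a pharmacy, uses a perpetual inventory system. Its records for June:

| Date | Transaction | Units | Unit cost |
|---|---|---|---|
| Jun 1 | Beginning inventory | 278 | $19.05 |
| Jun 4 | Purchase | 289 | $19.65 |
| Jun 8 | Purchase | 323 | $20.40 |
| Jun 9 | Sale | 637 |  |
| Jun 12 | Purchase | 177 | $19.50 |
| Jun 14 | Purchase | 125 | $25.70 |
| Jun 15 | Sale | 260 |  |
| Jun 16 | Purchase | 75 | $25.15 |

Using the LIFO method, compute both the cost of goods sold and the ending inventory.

COGS = $18,589.30; ending inventory = $7,524.90

Jun 9, 637 sold [LIFO — newest first]: 323 @ $20.40 + 289 @ $19.65 + 25 @ $19.05 = $12,744.30
Jun 15, 260 sold [LIFO — newest first]: 125 @ $25.70 + 135 @ $19.50 = $5,845.00
Total COGS = $12,744.30 + $5,845.00 = $18,589.30
Ending inventory: 253 @ $19.05 + 42 @ $19.50 + 75 @ $25.15 = $7,524.90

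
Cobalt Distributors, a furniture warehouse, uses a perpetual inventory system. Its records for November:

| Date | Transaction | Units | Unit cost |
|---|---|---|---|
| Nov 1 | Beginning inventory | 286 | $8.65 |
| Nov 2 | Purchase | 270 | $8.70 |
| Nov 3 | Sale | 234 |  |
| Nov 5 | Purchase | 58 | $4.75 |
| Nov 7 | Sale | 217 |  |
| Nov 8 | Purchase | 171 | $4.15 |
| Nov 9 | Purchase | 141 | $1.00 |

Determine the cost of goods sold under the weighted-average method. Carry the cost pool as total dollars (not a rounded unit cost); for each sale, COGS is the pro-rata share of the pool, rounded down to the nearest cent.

COGS = $3,782.12

After Nov 1: 286 on hand, pool $2,473.90 (≈ $8.6500 each)
After Nov 2: 556 on hand, pool $4,822.90 (≈ $8.6743 each)
Nov 3, sell 234: 234/556 × $4,822.90 → $2,029.78
After Nov 5: 380 on hand, pool $3,068.62 (≈ $8.0753 each)
Nov 7, sell 217: 217/380 × $3,068.62 → $1,752.34
After Nov 8: 334 on hand, pool $2,025.93 (≈ $6.0657 each)
After Nov 9: 475 on hand, pool $2,166.93 (≈ $4.5620 each)
Total COGS = $2,029.78 + $1,752.34 = $3,782.12
Ending inventory (cost pool remaining) = $2,166.93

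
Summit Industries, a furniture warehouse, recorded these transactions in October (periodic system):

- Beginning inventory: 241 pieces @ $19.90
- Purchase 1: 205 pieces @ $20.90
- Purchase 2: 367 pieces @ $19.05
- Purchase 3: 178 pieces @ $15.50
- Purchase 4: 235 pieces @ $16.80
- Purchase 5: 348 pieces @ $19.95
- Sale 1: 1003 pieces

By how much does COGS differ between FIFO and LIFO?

$772.65

FIFO COGS: 241 @ $19.90 + 205 @ $20.90 + 367 @ $19.05 + 178 @ $15.50 + 12 @ $16.80 = $19,032.35
LIFO COGS: 348 @ $19.95 + 235 @ $16.80 + 178 @ $15.50 + 242 @ $19.05 = $18,259.70
Difference = |$19,032.35 − $18,259.70| = $772.65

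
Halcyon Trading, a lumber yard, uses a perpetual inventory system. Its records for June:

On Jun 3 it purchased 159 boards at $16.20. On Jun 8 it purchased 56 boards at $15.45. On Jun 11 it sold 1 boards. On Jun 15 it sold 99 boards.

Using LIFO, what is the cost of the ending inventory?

Jun 11, 1 sold [LIFO — newest first]: 1 @ $15.45 = $15.45
Jun 15, 99 sold [LIFO — newest first]: 55 @ $15.45 + 44 @ $16.20 = $1,562.55
Total COGS = $15.45 + $1,562.55 = $1,578.00
Ending inventory: 115 @ $16.20 = $1,863.00

Ending inventory = $1,863.00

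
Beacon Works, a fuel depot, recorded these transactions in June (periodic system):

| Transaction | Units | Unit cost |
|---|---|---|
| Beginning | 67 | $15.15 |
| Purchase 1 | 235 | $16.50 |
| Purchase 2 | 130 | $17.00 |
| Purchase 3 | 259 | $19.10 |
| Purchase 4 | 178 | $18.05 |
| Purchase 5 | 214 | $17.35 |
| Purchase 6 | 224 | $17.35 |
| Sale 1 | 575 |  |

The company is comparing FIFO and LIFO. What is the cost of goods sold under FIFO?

COGS = $9,833.85

FIFO COGS: 67 @ $15.15 + 235 @ $16.50 + 130 @ $17.00 + 143 @ $19.10 = $9,833.85
LIFO COGS: 224 @ $17.35 + 214 @ $17.35 + 137 @ $18.05 = $10,072.15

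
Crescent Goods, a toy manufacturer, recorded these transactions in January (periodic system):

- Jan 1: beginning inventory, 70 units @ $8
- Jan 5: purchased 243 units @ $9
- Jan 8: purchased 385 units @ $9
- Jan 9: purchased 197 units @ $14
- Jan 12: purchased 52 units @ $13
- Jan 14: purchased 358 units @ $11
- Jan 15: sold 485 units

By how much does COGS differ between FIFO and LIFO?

FIFO COGS: 70 @ $8 + 243 @ $9 + 172 @ $9 = $4,295
LIFO COGS: 358 @ $11 + 52 @ $13 + 75 @ $14 = $5,664
Difference = |$4,295 − $5,664| = $1,369

$1,369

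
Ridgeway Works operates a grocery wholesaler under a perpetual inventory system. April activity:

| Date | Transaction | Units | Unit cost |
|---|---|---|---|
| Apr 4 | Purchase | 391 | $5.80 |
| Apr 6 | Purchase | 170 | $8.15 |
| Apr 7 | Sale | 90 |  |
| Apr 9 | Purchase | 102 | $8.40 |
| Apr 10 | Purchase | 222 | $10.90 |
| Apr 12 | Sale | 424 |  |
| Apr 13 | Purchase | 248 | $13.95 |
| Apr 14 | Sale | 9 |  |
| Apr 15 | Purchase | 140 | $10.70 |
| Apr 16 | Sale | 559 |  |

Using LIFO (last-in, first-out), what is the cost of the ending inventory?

Apr 7, 90 sold [LIFO — newest first]: 90 @ $8.15 = $733.50
Apr 12, 424 sold [LIFO — newest first]: 222 @ $10.90 + 102 @ $8.40 + 80 @ $8.15 + 20 @ $5.80 = $4,044.60
Apr 14, 9 sold [LIFO — newest first]: 9 @ $13.95 = $125.55
Apr 16, 559 sold [LIFO — newest first]: 140 @ $10.70 + 239 @ $13.95 + 180 @ $5.80 = $5,876.05
Total COGS = $733.50 + $4,044.60 + $125.55 + $5,876.05 = $10,779.70
Ending inventory: 191 @ $5.80 = $1,107.80
Check: goods available $11,887.50 = COGS $10,779.70 + ending $1,107.80

Ending inventory = $1,107.80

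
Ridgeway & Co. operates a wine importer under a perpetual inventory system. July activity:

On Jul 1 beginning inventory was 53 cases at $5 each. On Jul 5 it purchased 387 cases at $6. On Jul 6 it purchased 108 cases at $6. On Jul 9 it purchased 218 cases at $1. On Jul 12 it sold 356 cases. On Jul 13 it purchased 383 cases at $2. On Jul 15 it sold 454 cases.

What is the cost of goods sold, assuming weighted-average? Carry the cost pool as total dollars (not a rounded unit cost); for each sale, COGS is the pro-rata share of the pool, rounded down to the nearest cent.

After Jul 1: 53 on hand, pool $265.00 (≈ $5.0000 each)
After Jul 5: 440 on hand, pool $2,587.00 (≈ $5.8795 each)
After Jul 6: 548 on hand, pool $3,235.00 (≈ $5.9033 each)
After Jul 9: 766 on hand, pool $3,453.00 (≈ $4.5078 each)
Jul 12, sell 356: 356/766 × $3,453.00 → $1,604.78
After Jul 13: 793 on hand, pool $2,614.22 (≈ $3.2966 each)
Jul 15, sell 454: 454/793 × $2,614.22 → $1,496.66
Total COGS = $1,604.78 + $1,496.66 = $3,101.44
Ending inventory (cost pool remaining) = $1,117.56
Check: goods available $4,219.00 = COGS $3,101.44 + ending $1,117.56

COGS = $3,101.44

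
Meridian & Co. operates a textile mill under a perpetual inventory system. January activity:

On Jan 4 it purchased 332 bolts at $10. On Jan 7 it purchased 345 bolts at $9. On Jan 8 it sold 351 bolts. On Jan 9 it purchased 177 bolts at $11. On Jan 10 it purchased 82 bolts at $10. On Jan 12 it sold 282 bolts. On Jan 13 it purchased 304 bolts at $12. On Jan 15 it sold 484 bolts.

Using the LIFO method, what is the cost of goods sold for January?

COGS = $11,610

Jan 8, 351 sold [LIFO — newest first]: 345 @ $9 + 6 @ $10 = $3,165
Jan 12, 282 sold [LIFO — newest first]: 82 @ $10 + 177 @ $11 + 23 @ $10 = $2,997
Jan 15, 484 sold [LIFO — newest first]: 304 @ $12 + 180 @ $10 = $5,448
Total COGS = $3,165 + $2,997 + $5,448 = $11,610
Ending inventory: 123 @ $10 = $1,230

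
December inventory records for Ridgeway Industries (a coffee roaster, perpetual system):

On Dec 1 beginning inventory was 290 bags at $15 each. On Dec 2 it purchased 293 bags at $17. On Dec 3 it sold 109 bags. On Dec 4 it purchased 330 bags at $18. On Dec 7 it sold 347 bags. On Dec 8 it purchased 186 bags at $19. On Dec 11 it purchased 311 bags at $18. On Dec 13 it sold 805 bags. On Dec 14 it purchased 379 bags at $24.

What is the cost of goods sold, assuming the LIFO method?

COGS = $22,168

Dec 3, 109 sold [LIFO — newest first]: 109 @ $17 = $1,853
Dec 7, 347 sold [LIFO — newest first]: 330 @ $18 + 17 @ $17 = $6,229
Dec 13, 805 sold [LIFO — newest first]: 311 @ $18 + 186 @ $19 + 167 @ $17 + 141 @ $15 = $14,086
Total COGS = $1,853 + $6,229 + $14,086 = $22,168
Ending inventory: 149 @ $15 + 379 @ $24 = $11,331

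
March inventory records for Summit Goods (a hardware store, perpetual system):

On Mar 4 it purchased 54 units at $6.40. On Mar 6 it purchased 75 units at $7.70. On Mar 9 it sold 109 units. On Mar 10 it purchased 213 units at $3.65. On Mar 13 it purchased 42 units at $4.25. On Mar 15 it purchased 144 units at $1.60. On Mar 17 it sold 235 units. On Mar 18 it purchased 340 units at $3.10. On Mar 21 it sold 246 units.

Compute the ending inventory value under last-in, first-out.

Mar 9, 109 sold [LIFO — newest first]: 75 @ $7.70 + 34 @ $6.40 = $795.10
Mar 17, 235 sold [LIFO — newest first]: 144 @ $1.60 + 42 @ $4.25 + 49 @ $3.65 = $587.75
Mar 21, 246 sold [LIFO — newest first]: 246 @ $3.10 = $762.60
Total COGS = $795.10 + $587.75 + $762.60 = $2,145.45
Ending inventory: 20 @ $6.40 + 164 @ $3.65 + 94 @ $3.10 = $1,018.00
Check: goods available $3,163.45 = COGS $2,145.45 + ending $1,018.00

Ending inventory = $1,018.00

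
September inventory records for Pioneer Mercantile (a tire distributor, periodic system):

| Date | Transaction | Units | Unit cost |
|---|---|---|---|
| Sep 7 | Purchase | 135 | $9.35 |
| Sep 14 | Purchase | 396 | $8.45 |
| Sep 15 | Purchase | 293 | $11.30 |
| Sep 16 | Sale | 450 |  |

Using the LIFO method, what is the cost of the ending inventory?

Sep 16, 450 sold [LIFO — newest first]: 293 @ $11.30 + 157 @ $8.45 = $4,637.55
Ending inventory: 135 @ $9.35 + 239 @ $8.45 = $3,281.80

Ending inventory = $3,281.80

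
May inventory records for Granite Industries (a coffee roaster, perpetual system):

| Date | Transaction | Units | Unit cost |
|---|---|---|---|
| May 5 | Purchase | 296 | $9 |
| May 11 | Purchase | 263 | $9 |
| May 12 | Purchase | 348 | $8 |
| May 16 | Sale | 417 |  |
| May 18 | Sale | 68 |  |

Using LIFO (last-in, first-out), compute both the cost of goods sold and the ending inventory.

May 16, 417 sold [LIFO — newest first]: 348 @ $8 + 69 @ $9 = $3,405
May 18, 68 sold [LIFO — newest first]: 68 @ $9 = $612
Total COGS = $3,405 + $612 = $4,017
Ending inventory: 296 @ $9 + 126 @ $9 = $3,798

COGS = $4,017; ending inventory = $3,798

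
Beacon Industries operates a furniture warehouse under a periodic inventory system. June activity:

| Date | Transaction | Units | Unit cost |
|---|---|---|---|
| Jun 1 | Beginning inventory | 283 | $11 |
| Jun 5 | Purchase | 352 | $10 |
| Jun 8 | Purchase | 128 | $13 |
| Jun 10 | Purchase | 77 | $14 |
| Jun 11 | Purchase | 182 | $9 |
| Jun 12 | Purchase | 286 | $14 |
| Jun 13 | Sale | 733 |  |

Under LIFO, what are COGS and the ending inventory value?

Jun 13, 733 sold [LIFO — newest first]: 286 @ $14 + 182 @ $9 + 77 @ $14 + 128 @ $13 + 60 @ $10 = $8,984
Ending inventory: 283 @ $11 + 292 @ $10 = $6,033
Check: goods available $15,017 = COGS $8,984 + ending $6,033

COGS = $8,984; ending inventory = $6,033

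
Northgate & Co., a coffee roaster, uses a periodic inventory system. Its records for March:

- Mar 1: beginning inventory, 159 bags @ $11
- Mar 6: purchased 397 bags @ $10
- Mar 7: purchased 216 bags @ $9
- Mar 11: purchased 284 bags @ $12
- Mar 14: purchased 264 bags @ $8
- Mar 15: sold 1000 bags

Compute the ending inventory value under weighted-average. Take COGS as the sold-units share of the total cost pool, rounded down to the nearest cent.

Ending inventory = $3,195.88

Mar 15, sell 1000: 1000/1320 × $13,183.00 → $9,987.12
Ending inventory (cost pool remaining) = $3,195.88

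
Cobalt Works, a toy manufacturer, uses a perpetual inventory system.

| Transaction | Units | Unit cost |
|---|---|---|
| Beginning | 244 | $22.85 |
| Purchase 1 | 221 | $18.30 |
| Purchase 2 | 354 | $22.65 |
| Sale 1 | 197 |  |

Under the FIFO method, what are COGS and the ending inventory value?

COGS = $4,501.45; ending inventory = $13,136.35

Sale 1 (197) [FIFO — oldest first]: 197 @ $22.85 = $4,501.45
Ending inventory: 47 @ $22.85 + 221 @ $18.30 + 354 @ $22.65 = $13,136.35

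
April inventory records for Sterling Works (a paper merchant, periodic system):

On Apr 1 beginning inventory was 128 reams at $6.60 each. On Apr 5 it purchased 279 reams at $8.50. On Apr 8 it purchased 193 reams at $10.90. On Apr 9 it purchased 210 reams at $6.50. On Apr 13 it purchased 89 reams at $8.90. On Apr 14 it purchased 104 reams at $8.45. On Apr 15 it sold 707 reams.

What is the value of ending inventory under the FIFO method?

Apr 15, 707 sold [FIFO — oldest first]: 128 @ $6.60 + 279 @ $8.50 + 193 @ $10.90 + 107 @ $6.50 = $6,015.50
Ending inventory: 103 @ $6.50 + 89 @ $8.90 + 104 @ $8.45 = $2,340.40

Ending inventory = $2,340.40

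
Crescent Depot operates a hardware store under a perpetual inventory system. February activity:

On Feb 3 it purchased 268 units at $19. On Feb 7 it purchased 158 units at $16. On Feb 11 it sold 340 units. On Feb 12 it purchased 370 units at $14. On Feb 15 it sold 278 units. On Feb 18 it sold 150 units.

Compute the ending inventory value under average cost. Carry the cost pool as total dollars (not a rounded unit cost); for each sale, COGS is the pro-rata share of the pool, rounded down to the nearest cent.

Ending inventory = $412.53

After Feb 3: 268 on hand, pool $5,092.00 (≈ $19.0000 each)
After Feb 7: 426 on hand, pool $7,620.00 (≈ $17.8873 each)
Feb 11, sell 340: 340/426 × $7,620.00 → $6,081.69
After Feb 12: 456 on hand, pool $6,718.31 (≈ $14.7331 each)
Feb 15, sell 278: 278/456 × $6,718.31 → $4,095.81
Feb 18, sell 150: 150/178 × $2,622.50 → $2,209.97
Total COGS = $6,081.69 + $4,095.81 + $2,209.97 = $12,387.47
Ending inventory (cost pool remaining) = $412.53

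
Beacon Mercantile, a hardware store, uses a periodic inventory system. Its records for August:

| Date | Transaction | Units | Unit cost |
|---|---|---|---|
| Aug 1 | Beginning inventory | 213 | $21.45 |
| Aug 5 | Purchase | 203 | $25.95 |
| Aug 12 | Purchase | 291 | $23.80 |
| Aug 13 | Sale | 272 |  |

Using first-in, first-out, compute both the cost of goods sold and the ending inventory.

COGS = $6,099.90; ending inventory = $10,662.60

Aug 13, 272 sold [FIFO — oldest first]: 213 @ $21.45 + 59 @ $25.95 = $6,099.90
Ending inventory: 144 @ $25.95 + 291 @ $23.80 = $10,662.60
Check: goods available $16,762.50 = COGS $6,099.90 + ending $10,662.60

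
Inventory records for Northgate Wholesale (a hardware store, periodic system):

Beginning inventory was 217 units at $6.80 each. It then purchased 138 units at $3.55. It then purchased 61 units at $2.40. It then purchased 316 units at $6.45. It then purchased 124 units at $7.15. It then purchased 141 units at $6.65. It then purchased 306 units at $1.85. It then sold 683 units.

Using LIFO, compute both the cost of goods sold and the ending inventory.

COGS = $3,112.75; ending inventory = $3,427.70

Sale 1 (683) [LIFO — newest first]: 306 @ $1.85 + 141 @ $6.65 + 124 @ $7.15 + 112 @ $6.45 = $3,112.75
Ending inventory: 217 @ $6.80 + 138 @ $3.55 + 61 @ $2.40 + 204 @ $6.45 = $3,427.70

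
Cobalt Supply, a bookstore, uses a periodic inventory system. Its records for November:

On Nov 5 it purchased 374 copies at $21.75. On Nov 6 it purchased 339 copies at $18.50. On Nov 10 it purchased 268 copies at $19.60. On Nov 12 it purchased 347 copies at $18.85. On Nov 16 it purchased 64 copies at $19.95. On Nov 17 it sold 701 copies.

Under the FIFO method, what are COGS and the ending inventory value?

COGS = $14,184.00; ending inventory = $13,292.55

Nov 17, 701 sold [FIFO — oldest first]: 374 @ $21.75 + 327 @ $18.50 = $14,184.00
Ending inventory: 12 @ $18.50 + 268 @ $19.60 + 347 @ $18.85 + 64 @ $19.95 = $13,292.55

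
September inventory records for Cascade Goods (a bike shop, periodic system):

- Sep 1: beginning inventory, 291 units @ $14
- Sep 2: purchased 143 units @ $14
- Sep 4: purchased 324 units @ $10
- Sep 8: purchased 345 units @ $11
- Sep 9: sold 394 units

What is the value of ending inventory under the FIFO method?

Ending inventory = $7,595

Sep 9, 394 sold [FIFO — oldest first]: 291 @ $14 + 103 @ $14 = $5,516
Ending inventory: 40 @ $14 + 324 @ $10 + 345 @ $11 = $7,595
Check: goods available $13,111 = COGS $5,516 + ending $7,595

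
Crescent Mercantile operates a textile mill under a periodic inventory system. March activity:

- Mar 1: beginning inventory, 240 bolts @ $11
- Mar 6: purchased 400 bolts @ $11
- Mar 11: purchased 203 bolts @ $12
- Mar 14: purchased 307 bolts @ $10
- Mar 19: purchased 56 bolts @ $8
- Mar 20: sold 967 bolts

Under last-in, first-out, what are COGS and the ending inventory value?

Mar 20, 967 sold [LIFO — newest first]: 56 @ $8 + 307 @ $10 + 203 @ $12 + 400 @ $11 + 1 @ $11 = $10,365
Ending inventory: 239 @ $11 = $2,629

COGS = $10,365; ending inventory = $2,629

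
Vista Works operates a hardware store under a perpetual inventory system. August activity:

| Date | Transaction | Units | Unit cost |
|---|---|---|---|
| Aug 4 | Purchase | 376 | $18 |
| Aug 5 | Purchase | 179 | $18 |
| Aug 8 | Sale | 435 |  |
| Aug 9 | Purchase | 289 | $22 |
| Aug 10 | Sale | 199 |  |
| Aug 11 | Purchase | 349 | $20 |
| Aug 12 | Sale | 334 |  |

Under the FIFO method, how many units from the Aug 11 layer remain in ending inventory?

225

Aug 8, 435 sold [FIFO — oldest first]: 376 @ $18 + 59 @ $18 = $7,830
Aug 10, 199 sold [FIFO — oldest first]: 120 @ $18 + 79 @ $22 = $3,898
Aug 12, 334 sold [FIFO — oldest first]: 210 @ $22 + 124 @ $20 = $7,100
Total COGS = $7,830 + $3,898 + $7,100 = $18,828
Ending inventory: 225 @ $20 = $4,500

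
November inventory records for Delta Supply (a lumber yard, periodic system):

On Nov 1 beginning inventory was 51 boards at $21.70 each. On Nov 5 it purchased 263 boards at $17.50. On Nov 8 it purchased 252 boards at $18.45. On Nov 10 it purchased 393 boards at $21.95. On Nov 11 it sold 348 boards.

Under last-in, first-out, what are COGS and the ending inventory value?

Nov 11, 348 sold [LIFO — newest first]: 348 @ $21.95 = $7,638.60
Ending inventory: 51 @ $21.70 + 263 @ $17.50 + 252 @ $18.45 + 45 @ $21.95 = $11,346.35

COGS = $7,638.60; ending inventory = $11,346.35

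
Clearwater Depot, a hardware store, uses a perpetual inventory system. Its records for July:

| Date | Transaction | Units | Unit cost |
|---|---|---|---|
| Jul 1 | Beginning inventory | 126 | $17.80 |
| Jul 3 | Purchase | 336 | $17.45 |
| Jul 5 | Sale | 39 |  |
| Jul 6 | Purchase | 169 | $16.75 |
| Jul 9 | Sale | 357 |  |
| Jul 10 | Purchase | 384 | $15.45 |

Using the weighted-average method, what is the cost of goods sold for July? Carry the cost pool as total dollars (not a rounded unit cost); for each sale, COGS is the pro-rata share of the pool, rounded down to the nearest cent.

COGS = $6,866.93

After Jul 1: 126 on hand, pool $2,242.80 (≈ $17.8000 each)
After Jul 3: 462 on hand, pool $8,106.00 (≈ $17.5455 each)
Jul 5, sell 39: 39/462 × $8,106.00 → $684.27
After Jul 6: 592 on hand, pool $10,252.48 (≈ $17.3184 each)
Jul 9, sell 357: 357/592 × $10,252.48 → $6,182.66
After Jul 10: 619 on hand, pool $10,002.62 (≈ $16.1593 each)
Total COGS = $684.27 + $6,182.66 = $6,866.93
Ending inventory (cost pool remaining) = $10,002.62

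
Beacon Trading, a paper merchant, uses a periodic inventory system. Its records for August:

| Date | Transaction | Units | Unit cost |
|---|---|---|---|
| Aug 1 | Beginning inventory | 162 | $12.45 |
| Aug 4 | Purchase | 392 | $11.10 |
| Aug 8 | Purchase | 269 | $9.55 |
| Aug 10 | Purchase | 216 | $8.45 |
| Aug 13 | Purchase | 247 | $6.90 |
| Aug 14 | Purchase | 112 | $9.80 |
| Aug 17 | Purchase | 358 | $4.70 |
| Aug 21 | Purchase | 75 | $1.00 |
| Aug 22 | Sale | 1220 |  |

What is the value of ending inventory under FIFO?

Aug 22, 1220 sold [FIFO — oldest first]: 162 @ $12.45 + 392 @ $11.10 + 269 @ $9.55 + 216 @ $8.45 + 181 @ $6.90 = $12,011.15
Ending inventory: 66 @ $6.90 + 112 @ $9.80 + 358 @ $4.70 + 75 @ $1.00 = $3,310.60

Ending inventory = $3,310.60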